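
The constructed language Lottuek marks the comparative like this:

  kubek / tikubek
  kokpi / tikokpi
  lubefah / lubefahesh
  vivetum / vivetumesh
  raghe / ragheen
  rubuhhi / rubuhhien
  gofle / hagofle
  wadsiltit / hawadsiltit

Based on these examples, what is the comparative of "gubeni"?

hagubeni

"gubeni" begins with g-. The one such stem in the data (gofle → hagofle) adds the prefix ha-, so the same rule applies.
So gubeni → hagubeni.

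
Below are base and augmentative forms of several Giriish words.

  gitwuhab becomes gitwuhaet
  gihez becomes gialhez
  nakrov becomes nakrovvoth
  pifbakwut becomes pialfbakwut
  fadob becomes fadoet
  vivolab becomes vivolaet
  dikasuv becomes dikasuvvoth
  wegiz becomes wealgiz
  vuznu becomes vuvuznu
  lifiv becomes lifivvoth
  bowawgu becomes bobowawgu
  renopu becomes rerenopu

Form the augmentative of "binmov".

renopu and dikasuv both have last vowel 'u' yet inflect differently (rerenopu, dikasuvvoth), so the last vowel is not what conditions the rule; the final letter is.
"binmov" ends in -v. The stems ending in -v (dikasuv → dikasuvvoth, lifiv → lifivvoth, nakrov → nakrovvoth) double the final consonant and add -oth.
The other patterns: stems ending in -u repeat the first consonant+vowel as a prefix; stems ending in -b drop the final letter and add -et; stems ending in -t or -z insert -al- after the first vowel.
So binmov → binmovvoth.

binmovvoth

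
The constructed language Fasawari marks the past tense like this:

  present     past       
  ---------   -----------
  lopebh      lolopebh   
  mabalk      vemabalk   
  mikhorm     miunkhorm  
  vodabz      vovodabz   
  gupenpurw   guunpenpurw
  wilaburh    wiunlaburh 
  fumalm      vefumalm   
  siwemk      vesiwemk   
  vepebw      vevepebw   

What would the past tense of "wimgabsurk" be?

wiunmgabsurk

vepebw and gupenpurw both end in -w yet inflect differently (vevepebw, guunpenpurw), so the final letter is not what conditions the rule; the second-to-last letter is.
"wimgabsurk" has second-to-last letter 'r'. The stems whose second-to-last letter is 'r' (gupenpurw → guunpenpurw, wilaburh → wiunlaburh, mikhorm → miunkhorm) insert -un- after the first vowel.
The other patterns: stems whose second-to-last letter is 'b' repeat the first consonant+vowel as a prefix; stems whose second-to-last letter is 'l' or 'm' add the prefix ve-.
So wimgabsurk → wiunmgabsurk.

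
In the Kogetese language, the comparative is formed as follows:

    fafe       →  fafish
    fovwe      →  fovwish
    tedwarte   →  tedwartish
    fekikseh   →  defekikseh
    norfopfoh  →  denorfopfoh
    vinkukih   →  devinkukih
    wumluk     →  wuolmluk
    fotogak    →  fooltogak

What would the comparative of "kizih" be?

dekizih

fafe and fekikseh both have last vowel 'e' yet inflect differently (fafish, defekikseh), so the last vowel is not what conditions the rule; the final letter is.
"kizih" ends in -h. The stems ending in -h (fekikseh → defekikseh, norfopfoh → denorfopfoh, vinkukih → devinkukih) add the prefix de-.
So kizih → dekizih.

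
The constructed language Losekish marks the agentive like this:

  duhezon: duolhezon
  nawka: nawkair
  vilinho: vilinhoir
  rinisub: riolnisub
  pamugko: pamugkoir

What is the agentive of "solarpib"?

soollarpib

pamugko and duhezon both have last vowel 'o' yet inflect differently (pamugkoir, duolhezon), so the last vowel is not what conditions the rule; whether the stem ends in a vowel or a consonant is.
"solarpib" ends in a consonant. The stems ending in a consonant (duhezon → duolhezon, rinisub → riolnisub) insert -ol- after the first vowel.
So solarpib → soollarpib.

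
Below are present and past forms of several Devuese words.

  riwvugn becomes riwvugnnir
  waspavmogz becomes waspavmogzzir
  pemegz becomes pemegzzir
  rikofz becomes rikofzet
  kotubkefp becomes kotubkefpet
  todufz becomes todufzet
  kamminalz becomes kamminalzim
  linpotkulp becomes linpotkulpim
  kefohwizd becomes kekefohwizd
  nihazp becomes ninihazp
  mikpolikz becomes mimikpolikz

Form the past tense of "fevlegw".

fevlegwwir

waspavmogz and rikofz both end in -z yet inflect differently (waspavmogzzir, rikofzet), so the final letter is not what conditions the rule; the second-to-last letter is.
"fevlegw" has second-to-last letter 'g'. The stems whose second-to-last letter is 'g' (riwvugn → riwvugnnir, waspavmogz → waspavmogzzir, pemegz → pemegzzir) double the final consonant and add -ir.
So fevlegw → fevlegwwir.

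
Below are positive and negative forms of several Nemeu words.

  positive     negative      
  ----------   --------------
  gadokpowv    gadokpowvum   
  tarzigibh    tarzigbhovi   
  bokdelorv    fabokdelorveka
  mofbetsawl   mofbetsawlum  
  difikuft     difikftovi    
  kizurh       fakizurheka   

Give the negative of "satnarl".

fasatnarleka

"satnarl" has second-to-last letter 'r'. The stems whose second-to-last letter is 'r' (bokdelorv → fabokdelorveka, kizurh → fakizurheka) add fa- … -eka around the stem.
The other patterns: stems whose second-to-last letter is 'w' add -um; stems whose second-to-last letter is 'b' or 'f' delete the last vowel and add -ovi.
So satnarl → fasatnarleka.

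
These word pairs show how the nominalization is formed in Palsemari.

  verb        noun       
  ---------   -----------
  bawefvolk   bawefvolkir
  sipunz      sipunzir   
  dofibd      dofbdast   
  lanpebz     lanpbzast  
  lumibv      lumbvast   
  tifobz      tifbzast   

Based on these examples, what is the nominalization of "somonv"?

somonvir

"somonv" has second-to-last letter 'n'. The one such stem in the data (sipunz → sipunzir) adds -ir, so the same rule applies.
So somonv → somonvir.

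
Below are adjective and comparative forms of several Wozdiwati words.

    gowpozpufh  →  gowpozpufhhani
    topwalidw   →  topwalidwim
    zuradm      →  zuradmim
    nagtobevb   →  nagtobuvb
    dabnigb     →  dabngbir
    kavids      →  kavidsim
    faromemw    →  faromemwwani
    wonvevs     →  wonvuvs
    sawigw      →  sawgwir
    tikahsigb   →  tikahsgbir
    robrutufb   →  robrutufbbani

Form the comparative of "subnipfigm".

subnipfgmir

sawigw and faromemw both end in -w yet inflect differently (sawgwir, faromemwwani), so the final letter is not what conditions the rule; the second-to-last letter is.
"subnipfigm" has second-to-last letter 'g'. The stems whose second-to-last letter is 'g' (sawigw → sawgwir, tikahsigb → tikahsgbir, dabnigb → dabngbir) delete the last vowel and add -ir.
The other patterns: stems whose second-to-last letter is 'f' or 'm' double the final consonant and add -ani; stems whose second-to-last letter is 'd' add -im; stems whose second-to-last letter is 'v' change the last vowel to 'u'.
So subnipfigm → subnipfgmir.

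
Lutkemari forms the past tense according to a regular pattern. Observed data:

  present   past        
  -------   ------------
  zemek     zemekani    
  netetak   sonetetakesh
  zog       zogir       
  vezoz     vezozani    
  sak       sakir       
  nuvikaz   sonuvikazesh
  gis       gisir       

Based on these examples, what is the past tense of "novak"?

novakani

"novak" has 2 vowels. The stems with 2 vowels (zemek → zemekani, vezoz → vezozani) add -ani.
So novak → novakani.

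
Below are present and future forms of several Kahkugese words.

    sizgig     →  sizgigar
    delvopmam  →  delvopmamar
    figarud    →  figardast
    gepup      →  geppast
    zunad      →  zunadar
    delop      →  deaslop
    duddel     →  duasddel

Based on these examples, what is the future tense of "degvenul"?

figarud and zunad both end in -d yet inflect differently (figardast, zunadar), so the final letter is not what conditions the rule; the last vowel is.
"degvenul" has last vowel 'u'. The stems whose last vowel is 'u' (figarud → figardast, gepup → geppast) delete the last vowel and add -ast.
The other patterns: stems whose last vowel is 'a' or 'i' add -ar; stems whose last vowel is 'e' or 'o' insert -as- after the first vowel.
So degvenul → degvenlast.

degvenlast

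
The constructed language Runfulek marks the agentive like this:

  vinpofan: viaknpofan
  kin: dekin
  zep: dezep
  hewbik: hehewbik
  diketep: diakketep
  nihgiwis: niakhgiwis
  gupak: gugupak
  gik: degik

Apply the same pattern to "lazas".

lalazas

gik and gupak both end in -k yet inflect differently (degik, gugupak), so the final letter is not what conditions the rule; the number of vowels is.
"lazas" has 2 vowels. The stems with 2 vowels (gupak → gugupak, hewbik → hehewbik) repeat the first consonant+vowel as a prefix.
So lazas → lalazas.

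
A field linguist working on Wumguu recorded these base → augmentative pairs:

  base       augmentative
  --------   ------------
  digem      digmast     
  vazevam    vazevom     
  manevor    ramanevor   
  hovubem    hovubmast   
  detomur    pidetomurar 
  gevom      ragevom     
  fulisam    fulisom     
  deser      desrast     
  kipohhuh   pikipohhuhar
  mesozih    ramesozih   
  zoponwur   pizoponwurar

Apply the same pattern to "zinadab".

zinadob

"zinadab" has last vowel 'a'. The stems whose last vowel is 'a' (fulisam → fulisom, vazevam → vazevom) change the last vowel to 'o'.
The other patterns: stems whose last vowel is 'e' delete the last vowel and add -ast; stems whose last vowel is 'u' add pi- … -ar around the stem; stems whose last vowel is 'i' or 'o' add the prefix ra-.
So zinadab → zinadob.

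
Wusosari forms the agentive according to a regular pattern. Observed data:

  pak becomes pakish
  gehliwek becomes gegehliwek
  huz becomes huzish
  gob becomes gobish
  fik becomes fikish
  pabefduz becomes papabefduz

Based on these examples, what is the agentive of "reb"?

rebish

"reb" has 1 vowel. The stems with 1 vowel (gob → gobish, fik → fikish, huz → huzish) add -ish.
The other pattern: stems with 3 vowels repeat the first consonant+vowel as a prefix.
So reb → rebish.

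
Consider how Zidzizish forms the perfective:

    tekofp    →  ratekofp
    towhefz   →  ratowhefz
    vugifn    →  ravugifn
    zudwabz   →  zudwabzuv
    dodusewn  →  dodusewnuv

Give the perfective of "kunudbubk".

towhefz and zudwabz both end in -z yet inflect differently (ratowhefz, zudwabzuv), so the final letter is not what conditions the rule; the second-to-last letter is.
"kunudbubk" has second-to-last letter 'b'. The one such stem in the data (zudwabz → zudwabzuv) adds -uv, so the same rule applies.
So kunudbubk → kunudbubkuv.

kunudbubkuv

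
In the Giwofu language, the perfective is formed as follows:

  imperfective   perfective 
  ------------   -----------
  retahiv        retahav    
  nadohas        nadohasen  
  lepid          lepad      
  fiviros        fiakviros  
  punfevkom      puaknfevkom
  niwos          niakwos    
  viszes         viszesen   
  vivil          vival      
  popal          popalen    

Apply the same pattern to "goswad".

"goswad" has last vowel 'a'. The stems whose last vowel is 'a' (popal → popalen, nadohas → nadohasen) add -en.
The other patterns: stems whose last vowel is 'i' change the last vowel to 'a'; stems whose last vowel is 'o' insert -ak- after the first vowel.
So goswad → goswaden.

goswaden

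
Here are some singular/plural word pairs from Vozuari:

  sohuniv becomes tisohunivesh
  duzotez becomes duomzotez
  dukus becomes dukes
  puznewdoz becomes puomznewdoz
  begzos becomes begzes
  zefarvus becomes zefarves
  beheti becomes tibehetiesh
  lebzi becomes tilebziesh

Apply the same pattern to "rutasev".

tirutasevesh

"rutasev" ends in -v. The one such stem in the data (sohuniv → tisohunivesh) adds ti- … -esh around the stem, so the same rule applies.
The other patterns: stems ending in -s change the last vowel to 'e'; stems ending in -z insert -om- after the first vowel.
So rutasev → tirutasevesh.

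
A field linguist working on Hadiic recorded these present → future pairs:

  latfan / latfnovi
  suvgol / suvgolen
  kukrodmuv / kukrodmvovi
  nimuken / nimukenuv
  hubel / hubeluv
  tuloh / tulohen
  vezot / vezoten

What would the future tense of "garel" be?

"garel" has last vowel 'e'. The stems whose last vowel is 'e' (nimuken → nimukenuv, hubel → hubeluv) add -uv.
The other patterns: stems whose last vowel is 'a' or 'u' delete the last vowel and add -ovi; stems whose last vowel is 'o' add -en.
So garel → gareluv.

gareluv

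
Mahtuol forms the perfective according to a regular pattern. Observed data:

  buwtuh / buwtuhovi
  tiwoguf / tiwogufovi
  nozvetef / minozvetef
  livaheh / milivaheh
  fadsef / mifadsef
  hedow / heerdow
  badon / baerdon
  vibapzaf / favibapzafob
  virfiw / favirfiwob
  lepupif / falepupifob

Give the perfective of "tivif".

fativifob

tiwoguf and nozvetef both end in -f yet inflect differently (tiwogufovi, minozvetef), so the final letter is not what conditions the rule; the last vowel is.
"tivif" has last vowel 'i'. The stems whose last vowel is 'i' (virfiw → favirfiwob, lepupif → falepupifob) add fa- … -ob around the stem.
So tivif → fativifob.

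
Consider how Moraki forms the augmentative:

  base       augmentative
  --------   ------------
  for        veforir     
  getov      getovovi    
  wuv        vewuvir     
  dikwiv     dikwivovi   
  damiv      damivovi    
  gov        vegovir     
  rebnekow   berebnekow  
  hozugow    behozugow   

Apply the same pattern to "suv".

"suv" has 1 vowel. The stems with 1 vowel (gov → vegovir, for → veforir, wuv → vewuvir) add ve- … -ir around the stem.
So suv → vesuvir.

vesuvir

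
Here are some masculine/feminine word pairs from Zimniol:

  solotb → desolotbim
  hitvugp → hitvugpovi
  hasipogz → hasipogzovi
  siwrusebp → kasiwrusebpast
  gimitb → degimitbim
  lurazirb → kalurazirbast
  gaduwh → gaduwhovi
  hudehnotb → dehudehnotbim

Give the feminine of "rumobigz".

rumobigzovi

hitvugp and siwrusebp both end in -p yet inflect differently (hitvugpovi, kasiwrusebpast), so the final letter is not what conditions the rule; the second-to-last letter is.
"rumobigz" has second-to-last letter 'g'. The stems whose second-to-last letter is 'g' (hitvugp → hitvugpovi, hasipogz → hasipogzovi) add -ovi.
The other patterns: stems whose second-to-last letter is 't' add de- … -im around the stem; stems whose second-to-last letter is 'b' or 'r' add ka- … -ast around the stem.
So rumobigz → rumobigzovi.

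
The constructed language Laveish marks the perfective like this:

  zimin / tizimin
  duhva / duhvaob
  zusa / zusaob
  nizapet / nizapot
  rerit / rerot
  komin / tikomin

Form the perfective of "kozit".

kozot

"kozit" ends in -t. The stems ending in -t (nizapet → nizapot, rerit → rerot) change the last vowel to 'o'.
The other patterns: stems ending in -a add -ob; stems ending in -n add the prefix ti-.
So kozit → kozot.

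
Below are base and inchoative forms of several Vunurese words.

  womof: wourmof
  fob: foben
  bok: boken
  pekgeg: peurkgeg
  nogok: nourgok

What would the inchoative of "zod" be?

zoden

nogok and bok both end in -k yet inflect differently (nourgok, boken), so the final letter is not what conditions the rule; the number of vowels is.
"zod" has 1 vowel. The stems with 1 vowel (fob → foben, bok → boken) add -en.
The other pattern: stems with 2 vowels insert -ur- after the first vowel.
So zod → zoden.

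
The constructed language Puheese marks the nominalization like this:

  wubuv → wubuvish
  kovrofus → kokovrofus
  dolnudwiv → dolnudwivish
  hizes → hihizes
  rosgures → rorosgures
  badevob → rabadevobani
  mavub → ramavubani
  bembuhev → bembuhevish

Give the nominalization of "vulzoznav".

vulzoznavish

mavub and wubuv both have last vowel 'u' yet inflect differently (ramavubani, wubuvish), so the last vowel is not what conditions the rule; the final letter is.
"vulzoznav" ends in -v. The stems ending in -v (dolnudwiv → dolnudwivish, bembuhev → bembuhevish, wubuv → wubuvish) add -ish.
The other patterns: stems ending in -b add ra- … -ani around the stem; stems ending in -s repeat the first consonant+vowel as a prefix.
So vulzoznav → vulzoznavish.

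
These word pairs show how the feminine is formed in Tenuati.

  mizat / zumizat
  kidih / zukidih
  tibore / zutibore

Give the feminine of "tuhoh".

zutuhoh

Every pair shown (mizat → zumizat, kidih → zukidih, tibore → zutibore) follows the same rule: add the prefix zu-.
So tuhoh → zutuhoh.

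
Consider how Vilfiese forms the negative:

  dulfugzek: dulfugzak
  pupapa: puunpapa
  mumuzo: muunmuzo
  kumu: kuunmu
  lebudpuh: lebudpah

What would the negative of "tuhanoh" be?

kumu and lebudpuh both have last vowel 'u' yet inflect differently (kuunmu, lebudpah), so the last vowel is not what conditions the rule; whether the stem ends in a vowel or a consonant is.
"tuhanoh" ends in a consonant. The stems ending in a consonant (lebudpuh → lebudpah, dulfugzek → dulfugzak) change the last vowel to 'a'.
So tuhanoh → tuhanah.

tuhanah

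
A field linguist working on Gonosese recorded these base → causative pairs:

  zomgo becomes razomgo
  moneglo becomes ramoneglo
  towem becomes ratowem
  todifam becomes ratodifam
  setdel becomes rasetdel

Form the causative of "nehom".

ranehom

Every pair shown (zomgo → razomgo, moneglo → ramoneglo, towem → ratowem, …) follows the same rule: add the prefix ra-.
So nehom → ranehom.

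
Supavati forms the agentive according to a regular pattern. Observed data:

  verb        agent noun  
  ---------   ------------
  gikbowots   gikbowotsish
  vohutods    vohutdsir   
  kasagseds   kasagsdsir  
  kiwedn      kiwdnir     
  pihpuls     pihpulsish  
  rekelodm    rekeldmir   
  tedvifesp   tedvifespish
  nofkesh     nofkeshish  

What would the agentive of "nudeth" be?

nudethish

"nudeth" has second-to-last letter 't'. The one such stem in the data (gikbowots → gikbowotsish) adds -ish, so the same rule applies.
So nudeth → nudethish.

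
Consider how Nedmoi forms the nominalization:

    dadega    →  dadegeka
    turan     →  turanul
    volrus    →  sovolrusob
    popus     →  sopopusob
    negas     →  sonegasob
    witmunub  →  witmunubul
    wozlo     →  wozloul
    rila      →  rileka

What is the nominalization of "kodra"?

negas and dadega both have last vowel 'a' yet inflect differently (sonegasob, dadegeka), so the last vowel is not what conditions the rule; the final letter is.
"kodra" ends in -a. The stems ending in -a (dadega → dadegeka, rila → rileka) drop the final letter and add -eka.
The other patterns: stems ending in -s add so- … -ob around the stem; stems ending in -b, -n or -o add -ul.
So kodra → kodreka.

kodreka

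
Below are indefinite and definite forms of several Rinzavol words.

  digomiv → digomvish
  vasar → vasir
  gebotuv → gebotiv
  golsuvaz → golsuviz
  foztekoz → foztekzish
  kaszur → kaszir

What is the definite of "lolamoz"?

lolamzish

digomiv and gebotuv both end in -v yet inflect differently (digomvish, gebotiv), so the final letter is not what conditions the rule; the last vowel is.
"lolamoz" has last vowel 'o'. The one such stem in the data (foztekoz → foztekzish) deletes the last vowel and adds -ish (as does digomiv), so the same rule applies.
The other pattern: stems whose last vowel is 'a' or 'u' change the last vowel to 'i'.
So lolamoz → lolamzish.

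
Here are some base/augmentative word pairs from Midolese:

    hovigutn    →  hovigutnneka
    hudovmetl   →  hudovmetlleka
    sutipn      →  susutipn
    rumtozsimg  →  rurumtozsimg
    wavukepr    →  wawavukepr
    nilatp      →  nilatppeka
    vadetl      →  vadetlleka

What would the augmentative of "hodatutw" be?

"hodatutw" has second-to-last letter 't'. The stems whose second-to-last letter is 't' (vadetl → vadetlleka, nilatp → nilatppeka, hudovmetl → hudovmetlleka) double the final consonant and add -eka.
So hodatutw → hodatutwweka.

hodatutwweka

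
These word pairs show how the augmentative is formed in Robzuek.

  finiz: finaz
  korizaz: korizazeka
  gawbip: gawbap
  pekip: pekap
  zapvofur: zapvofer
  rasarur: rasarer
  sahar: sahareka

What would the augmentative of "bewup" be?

"bewup" has last vowel 'u'. The stems whose last vowel is 'u' (rasarur → rasarer, zapvofur → zapvofer) change the last vowel to 'e'.
So bewup → bewep.

bewep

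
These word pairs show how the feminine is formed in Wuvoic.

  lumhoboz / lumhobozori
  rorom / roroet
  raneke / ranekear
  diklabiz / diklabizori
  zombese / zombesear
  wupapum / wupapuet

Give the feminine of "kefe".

kefear

"kefe" ends in -e. The stems ending in -e (raneke → ranekear, zombese → zombesear) add -ar.
So kefe → kefear.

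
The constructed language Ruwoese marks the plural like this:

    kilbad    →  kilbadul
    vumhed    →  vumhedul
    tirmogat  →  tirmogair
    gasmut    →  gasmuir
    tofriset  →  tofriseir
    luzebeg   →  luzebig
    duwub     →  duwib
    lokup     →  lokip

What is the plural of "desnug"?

desnig

kilbad and tirmogat both have last vowel 'a' yet inflect differently (kilbadul, tirmogair), so the last vowel is not what conditions the rule; the final letter is.
"desnug" ends in -g. The one such stem in the data (luzebeg → luzebig) changes the last vowel to 'i' (as do duwub, lokup), so the same rule applies.
The other patterns: stems ending in -d add -ul; stems ending in -t drop the final letter and add -ir.
So desnug → desnig.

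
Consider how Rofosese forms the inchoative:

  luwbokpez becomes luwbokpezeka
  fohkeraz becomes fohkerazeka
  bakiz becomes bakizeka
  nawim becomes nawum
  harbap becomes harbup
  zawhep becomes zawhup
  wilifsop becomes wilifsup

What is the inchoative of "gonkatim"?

gonkatum

"gonkatim" ends in -m. The one such stem in the data (nawim → nawum) changes the last vowel to 'u' (as do harbap, zawhep), so the same rule applies.
So gonkatim → gonkatum.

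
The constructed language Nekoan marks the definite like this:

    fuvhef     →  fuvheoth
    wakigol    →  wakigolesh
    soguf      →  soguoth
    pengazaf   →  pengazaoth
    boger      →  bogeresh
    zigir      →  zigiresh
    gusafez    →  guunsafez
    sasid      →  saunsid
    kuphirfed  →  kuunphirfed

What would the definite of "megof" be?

megooth

fuvhef and kuphirfed both have last vowel 'e' yet inflect differently (fuvheoth, kuunphirfed), so the last vowel is not what conditions the rule; the final letter is.
"megof" ends in -f. The stems ending in -f (fuvhef → fuvheoth, pengazaf → pengazaoth, soguf → soguoth) drop the final letter and add -oth.
The other patterns: stems ending in -d or -z insert -un- after the first vowel; stems ending in -l or -r add -esh.
So megof → megooth.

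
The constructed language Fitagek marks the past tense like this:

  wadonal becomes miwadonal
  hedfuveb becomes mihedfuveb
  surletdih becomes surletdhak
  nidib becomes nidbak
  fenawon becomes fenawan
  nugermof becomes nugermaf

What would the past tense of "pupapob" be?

pupapab

"pupapob" has last vowel 'o'. The stems whose last vowel is 'o' (fenawon → fenawan, nugermof → nugermaf) change the last vowel to 'a'.
So pupapob → pupapab.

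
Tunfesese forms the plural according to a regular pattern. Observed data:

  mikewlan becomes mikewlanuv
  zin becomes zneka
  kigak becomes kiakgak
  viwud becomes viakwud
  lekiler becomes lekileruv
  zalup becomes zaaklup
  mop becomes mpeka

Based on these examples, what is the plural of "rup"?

mop and zalup both end in -p yet inflect differently (mpeka, zaaklup), so the final letter is not what conditions the rule; the number of vowels is.
"rup" has 1 vowel. The stems with 1 vowel (mop → mpeka, zin → zneka) delete the last vowel and add -eka.
The other patterns: stems with 2 vowels insert -ak- after the first vowel; stems with 3 vowels add -uv.
So rup → rpeka.

rpeka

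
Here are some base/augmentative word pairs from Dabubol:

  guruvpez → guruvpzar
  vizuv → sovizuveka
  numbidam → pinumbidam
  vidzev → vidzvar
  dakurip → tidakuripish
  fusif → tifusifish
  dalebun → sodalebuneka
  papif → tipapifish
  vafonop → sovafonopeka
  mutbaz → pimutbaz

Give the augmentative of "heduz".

mutbaz and guruvpez both end in -z yet inflect differently (pimutbaz, guruvpzar), so the final letter is not what conditions the rule; the last vowel is.
"heduz" has last vowel 'u'. The stems whose last vowel is 'u' (vizuv → sovizuveka, dalebun → sodalebuneka) add so- … -eka around the stem.
The other patterns: stems whose last vowel is 'a' add the prefix pi-; stems whose last vowel is 'e' delete the last vowel and add -ar; stems whose last vowel is 'i' add ti- … -ish around the stem.
So heduz → soheduzeka.

soheduzeka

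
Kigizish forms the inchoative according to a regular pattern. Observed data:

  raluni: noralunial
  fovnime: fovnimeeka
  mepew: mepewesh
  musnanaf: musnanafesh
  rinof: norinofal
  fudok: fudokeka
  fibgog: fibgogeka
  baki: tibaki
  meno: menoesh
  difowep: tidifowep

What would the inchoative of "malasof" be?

musnanaf and rinof both end in -f yet inflect differently (musnanafesh, norinofal), so the final letter is not what conditions the rule; the first letter is.
"malasof" begins with m-. The stems beginning with m- (mepew → mepewesh, meno → menoesh, musnanaf → musnanafesh) add -esh.
So malasof → malasofesh.

malasofesh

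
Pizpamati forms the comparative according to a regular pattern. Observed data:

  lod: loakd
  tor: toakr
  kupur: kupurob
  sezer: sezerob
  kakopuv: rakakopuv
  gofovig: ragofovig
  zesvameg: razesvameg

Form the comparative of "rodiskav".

tor and kupur both end in -r yet inflect differently (toakr, kupurob), so the final letter is not what conditions the rule; the number of vowels is.
"rodiskav" has 3 vowels. The stems with 3 vowels (kakopuv → rakakopuv, gofovig → ragofovig, zesvameg → razesvameg) add the prefix ra-.
The other patterns: stems with 1 vowel insert -ak- after the first vowel; stems with 2 vowels add -ob.
So rodiskav → rarodiskav.

rarodiskav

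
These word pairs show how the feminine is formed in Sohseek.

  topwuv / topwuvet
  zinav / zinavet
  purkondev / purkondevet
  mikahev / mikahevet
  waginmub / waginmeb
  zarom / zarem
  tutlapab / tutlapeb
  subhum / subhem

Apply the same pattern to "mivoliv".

"mivoliv" ends in -v. The stems ending in -v (topwuv → topwuvet, zinav → zinavet, purkondev → purkondevet) add -et.
The other pattern: stems ending in -b or -m change the last vowel to 'e'.
So mivoliv → mivolivet.

mivolivet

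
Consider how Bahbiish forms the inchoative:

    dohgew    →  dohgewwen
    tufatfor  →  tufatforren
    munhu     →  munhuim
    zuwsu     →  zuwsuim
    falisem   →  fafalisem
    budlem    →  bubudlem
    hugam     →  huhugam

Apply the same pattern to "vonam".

vovonam

falisem and dohgew both have last vowel 'e' yet inflect differently (fafalisem, dohgewwen), so the last vowel is not what conditions the rule; the final letter is.
"vonam" ends in -m. The stems ending in -m (falisem → fafalisem, hugam → huhugam, budlem → bubudlem) repeat the first consonant+vowel as a prefix.
So vonam → vovonam.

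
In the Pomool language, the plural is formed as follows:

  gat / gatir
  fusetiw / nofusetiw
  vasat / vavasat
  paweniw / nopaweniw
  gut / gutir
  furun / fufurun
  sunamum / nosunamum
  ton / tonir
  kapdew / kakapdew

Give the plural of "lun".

lunir

gat and vasat both end in -t yet inflect differently (gatir, vavasat), so the final letter is not what conditions the rule; the number of vowels is.
"lun" has 1 vowel. The stems with 1 vowel (gat → gatir, ton → tonir, gut → gutir) add -ir.
The other patterns: stems with 2 vowels repeat the first consonant+vowel as a prefix; stems with 3 vowels add the prefix no-.
So lun → lunir.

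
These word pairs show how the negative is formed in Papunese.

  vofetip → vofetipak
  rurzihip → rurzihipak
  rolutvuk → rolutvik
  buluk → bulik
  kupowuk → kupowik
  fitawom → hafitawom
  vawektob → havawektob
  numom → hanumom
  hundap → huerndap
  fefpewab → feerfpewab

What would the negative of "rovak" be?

roervak

vofetip and hundap both end in -p yet inflect differently (vofetipak, huerndap), so the final letter is not what conditions the rule; the last vowel is.
"rovak" has last vowel 'a'. The stems whose last vowel is 'a' (hundap → huerndap, fefpewab → feerfpewab) insert -er- after the first vowel.
The other patterns: stems whose last vowel is 'i' add -ak; stems whose last vowel is 'u' change the last vowel to 'i'; stems whose last vowel is 'o' add the prefix ha-.
So rovak → roervak.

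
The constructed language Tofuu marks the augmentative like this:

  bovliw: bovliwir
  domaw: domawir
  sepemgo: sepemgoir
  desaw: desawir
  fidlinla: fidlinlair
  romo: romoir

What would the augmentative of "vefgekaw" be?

vefgekawir

Every pair shown (bovliw → bovliwir, domaw → domawir, sepemgo → sepemgoir, …) follows the same rule: add -ir.
So vefgekaw → vefgekawir.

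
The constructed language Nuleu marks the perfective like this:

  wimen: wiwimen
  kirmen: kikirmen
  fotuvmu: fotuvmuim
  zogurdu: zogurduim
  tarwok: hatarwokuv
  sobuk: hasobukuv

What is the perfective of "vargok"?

havargokuv

sobuk and fotuvmu both have last vowel 'u' yet inflect differently (hasobukuv, fotuvmuim), so the last vowel is not what conditions the rule; the final letter is.
"vargok" ends in -k. The stems ending in -k (tarwok → hatarwokuv, sobuk → hasobukuv) add ha- … -uv around the stem.
So vargok → havargokuv.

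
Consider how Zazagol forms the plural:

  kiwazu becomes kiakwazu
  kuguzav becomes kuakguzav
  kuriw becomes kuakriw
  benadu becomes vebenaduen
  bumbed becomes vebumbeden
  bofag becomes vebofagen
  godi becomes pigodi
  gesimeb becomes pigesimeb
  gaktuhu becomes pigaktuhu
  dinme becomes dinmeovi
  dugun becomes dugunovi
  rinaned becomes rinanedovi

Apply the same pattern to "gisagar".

kiwazu and benadu both end in -u yet inflect differently (kiakwazu, vebenaduen), so the final letter is not what conditions the rule; the first letter is.
"gisagar" begins with g-. The stems beginning with g- (godi → pigodi, gesimeb → pigesimeb, gaktuhu → pigaktuhu) add the prefix pi-.
So gisagar → pigisagar.

pigisagar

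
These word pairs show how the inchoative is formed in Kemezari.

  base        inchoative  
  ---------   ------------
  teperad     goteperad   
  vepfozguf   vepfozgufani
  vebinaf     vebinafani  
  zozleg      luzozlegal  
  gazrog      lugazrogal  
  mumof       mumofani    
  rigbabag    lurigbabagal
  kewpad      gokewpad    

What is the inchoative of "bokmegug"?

rigbabag and vebinaf both have last vowel 'a' yet inflect differently (lurigbabagal, vebinafani), so the last vowel is not what conditions the rule; the final letter is.
"bokmegug" ends in -g. The stems ending in -g (gazrog → lugazrogal, rigbabag → lurigbabagal, zozleg → luzozlegal) add lu- … -al around the stem.
The other patterns: stems ending in -f add -ani; stems ending in -d add the prefix go-.
So bokmegug → lubokmegugal.

lubokmegugal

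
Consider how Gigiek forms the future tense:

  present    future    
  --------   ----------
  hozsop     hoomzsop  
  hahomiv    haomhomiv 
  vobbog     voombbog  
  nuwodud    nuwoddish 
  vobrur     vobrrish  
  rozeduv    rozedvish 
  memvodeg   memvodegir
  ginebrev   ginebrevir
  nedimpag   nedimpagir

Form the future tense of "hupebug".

hahomiv and rozeduv both end in -v yet inflect differently (haomhomiv, rozedvish), so the final letter is not what conditions the rule; the last vowel is.
"hupebug" has last vowel 'u'. The stems whose last vowel is 'u' (nuwodud → nuwoddish, vobrur → vobrrish, rozeduv → rozedvish) delete the last vowel and add -ish.
The other patterns: stems whose last vowel is 'i' or 'o' insert -om- after the first vowel; stems whose last vowel is 'a' or 'e' add -ir.
So hupebug → hupebgish.

hupebgish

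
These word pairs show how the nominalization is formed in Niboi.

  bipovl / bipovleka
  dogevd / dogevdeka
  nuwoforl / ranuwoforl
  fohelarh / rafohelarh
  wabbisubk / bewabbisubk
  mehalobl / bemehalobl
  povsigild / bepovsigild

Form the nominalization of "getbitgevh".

"getbitgevh" has second-to-last letter 'v'. The stems whose second-to-last letter is 'v' (bipovl → bipovleka, dogevd → dogevdeka) add -eka.
The other patterns: stems whose second-to-last letter is 'r' add the prefix ra-; stems whose second-to-last letter is 'b' or 'l' add the prefix be-.
So getbitgevh → getbitgevheka.

getbitgevheka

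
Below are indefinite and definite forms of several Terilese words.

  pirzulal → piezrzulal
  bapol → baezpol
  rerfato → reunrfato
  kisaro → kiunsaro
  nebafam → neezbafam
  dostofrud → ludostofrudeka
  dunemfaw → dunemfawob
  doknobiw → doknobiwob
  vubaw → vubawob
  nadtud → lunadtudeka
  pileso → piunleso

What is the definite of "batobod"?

lubatobodeka

dunemfaw and pirzulal both have last vowel 'a' yet inflect differently (dunemfawob, piezrzulal), so the last vowel is not what conditions the rule; the final letter is.
"batobod" ends in -d. The stems ending in -d (nadtud → lunadtudeka, dostofrud → ludostofrudeka) add lu- … -eka around the stem.
So batobod → lubatobodeka.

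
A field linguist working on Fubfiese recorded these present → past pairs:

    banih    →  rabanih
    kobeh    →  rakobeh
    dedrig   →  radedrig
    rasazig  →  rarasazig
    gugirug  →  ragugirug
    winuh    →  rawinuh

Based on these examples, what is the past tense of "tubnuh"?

Every pair shown (banih → rabanih, kobeh → rakobeh, dedrig → radedrig, …) follows the same rule: add the prefix ra-.
So tubnuh → ratubnuh.

ratubnuh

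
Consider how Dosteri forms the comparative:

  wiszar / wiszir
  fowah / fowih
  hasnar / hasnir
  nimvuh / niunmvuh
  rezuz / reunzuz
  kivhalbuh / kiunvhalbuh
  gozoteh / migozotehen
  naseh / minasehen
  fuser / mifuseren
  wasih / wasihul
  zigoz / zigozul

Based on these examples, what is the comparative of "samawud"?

fowah and nimvuh both end in -h yet inflect differently (fowih, niunmvuh), so the final letter is not what conditions the rule; the last vowel is.
"samawud" has last vowel 'u'. The stems whose last vowel is 'u' (nimvuh → niunmvuh, rezuz → reunzuz, kivhalbuh → kiunvhalbuh) insert -un- after the first vowel.
The other patterns: stems whose last vowel is 'a' change the last vowel to 'i'; stems whose last vowel is 'e' add mi- … -en around the stem; stems whose last vowel is 'i' or 'o' add -ul.
So samawud → saunmawud.

saunmawud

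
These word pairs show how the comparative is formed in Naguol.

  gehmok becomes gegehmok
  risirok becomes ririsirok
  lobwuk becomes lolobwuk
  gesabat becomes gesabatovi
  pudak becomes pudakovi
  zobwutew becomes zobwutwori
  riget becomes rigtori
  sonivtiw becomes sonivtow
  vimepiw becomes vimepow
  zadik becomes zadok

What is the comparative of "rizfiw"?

rizfow

"rizfiw" has last vowel 'i'. The stems whose last vowel is 'i' (sonivtiw → sonivtow, vimepiw → vimepow, zadik → zadok) change the last vowel to 'o'.
So rizfiw → rizfow.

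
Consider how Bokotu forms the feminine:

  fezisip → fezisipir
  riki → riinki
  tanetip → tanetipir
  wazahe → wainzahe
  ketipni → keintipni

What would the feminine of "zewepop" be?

zewepopir

ketipni and tanetip both have last vowel 'i' yet inflect differently (keintipni, tanetipir), so the last vowel is not what conditions the rule; whether the stem ends in a vowel or a consonant is.
"zewepop" ends in a consonant. The stems ending in a consonant (tanetip → tanetipir, fezisip → fezisipir) add -ir.
The other pattern: stems ending in a vowel insert -in- after the first vowel.
So zewepop → zewepopir.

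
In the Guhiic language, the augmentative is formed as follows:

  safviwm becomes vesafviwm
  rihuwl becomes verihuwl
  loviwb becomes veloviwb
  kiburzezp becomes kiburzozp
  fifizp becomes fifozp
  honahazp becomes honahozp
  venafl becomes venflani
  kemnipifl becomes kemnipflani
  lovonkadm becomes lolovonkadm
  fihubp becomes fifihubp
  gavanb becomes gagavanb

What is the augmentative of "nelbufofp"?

nelbuffpani

rihuwl and venafl both end in -l yet inflect differently (verihuwl, venflani), so the final letter is not what conditions the rule; the second-to-last letter is.
"nelbufofp" has second-to-last letter 'f'. The stems whose second-to-last letter is 'f' (venafl → venflani, kemnipifl → kemnipflani) delete the last vowel and add -ani.
The other patterns: stems whose second-to-last letter is 'w' add the prefix ve-; stems whose second-to-last letter is 'z' change the last vowel to 'o'; stems whose second-to-last letter is 'b', 'd' or 'n' repeat the first consonant+vowel as a prefix.
So nelbufofp → nelbuffpani.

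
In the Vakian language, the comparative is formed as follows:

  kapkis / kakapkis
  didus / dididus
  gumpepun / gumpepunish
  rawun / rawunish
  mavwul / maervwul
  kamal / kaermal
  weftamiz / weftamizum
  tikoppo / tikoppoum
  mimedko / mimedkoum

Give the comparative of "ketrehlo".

didus and gumpepun both have last vowel 'u' yet inflect differently (dididus, gumpepunish), so the last vowel is not what conditions the rule; the final letter is.
"ketrehlo" ends in -o. The stems ending in -o (tikoppo → tikoppoum, mimedko → mimedkoum) add -um.
The other patterns: stems ending in -s repeat the first consonant+vowel as a prefix; stems ending in -n add -ish; stems ending in -l insert -er- after the first vowel.
So ketrehlo → ketrehloum.

ketrehloum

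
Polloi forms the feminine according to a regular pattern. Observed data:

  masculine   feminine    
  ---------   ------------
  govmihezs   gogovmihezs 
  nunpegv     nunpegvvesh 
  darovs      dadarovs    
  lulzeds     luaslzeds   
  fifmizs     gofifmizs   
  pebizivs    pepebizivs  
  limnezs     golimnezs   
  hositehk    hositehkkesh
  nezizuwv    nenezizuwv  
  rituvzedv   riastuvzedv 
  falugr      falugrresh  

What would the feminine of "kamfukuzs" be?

lulzeds and govmihezs both end in -s yet inflect differently (luaslzeds, gogovmihezs), so the final letter is not what conditions the rule; the second-to-last letter is.
"kamfukuzs" has second-to-last letter 'z'. The stems whose second-to-last letter is 'z' (govmihezs → gogovmihezs, limnezs → golimnezs, fifmizs → gofifmizs) add the prefix go-.
So kamfukuzs → gokamfukuzs.

gokamfukuzs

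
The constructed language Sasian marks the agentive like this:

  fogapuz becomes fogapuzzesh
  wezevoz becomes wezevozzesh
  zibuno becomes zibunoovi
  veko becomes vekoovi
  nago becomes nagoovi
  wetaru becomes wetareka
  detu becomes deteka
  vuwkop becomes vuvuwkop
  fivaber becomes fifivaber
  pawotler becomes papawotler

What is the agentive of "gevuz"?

gevuzzesh

wezevoz and zibuno both have last vowel 'o' yet inflect differently (wezevozzesh, zibunoovi), so the last vowel is not what conditions the rule; the final letter is.
"gevuz" ends in -z. The stems ending in -z (fogapuz → fogapuzzesh, wezevoz → wezevozzesh) double the final consonant and add -esh.
So gevuz → gevuzzesh.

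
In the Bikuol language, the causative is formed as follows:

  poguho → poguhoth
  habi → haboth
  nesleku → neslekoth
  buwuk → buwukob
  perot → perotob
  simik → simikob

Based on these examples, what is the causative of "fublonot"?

fublonotob

"fublonot" ends in a consonant. The stems ending in a consonant (buwuk → buwukob, perot → perotob, simik → simikob) add -ob.
So fublonot → fublonotob.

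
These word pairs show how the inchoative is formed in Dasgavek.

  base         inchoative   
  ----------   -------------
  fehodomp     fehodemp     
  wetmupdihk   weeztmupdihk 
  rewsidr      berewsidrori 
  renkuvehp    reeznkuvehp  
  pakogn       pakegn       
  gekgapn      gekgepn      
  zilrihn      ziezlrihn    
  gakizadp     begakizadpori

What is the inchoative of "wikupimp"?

wikupemp

renkuvehp and gakizadp both end in -p yet inflect differently (reeznkuvehp, begakizadpori), so the final letter is not what conditions the rule; the second-to-last letter is.
"wikupimp" has second-to-last letter 'm'. The one such stem in the data (fehodomp → fehodemp) changes the last vowel to 'e' (as do pakogn, gekgapn), so the same rule applies.
So wikupimp → wikupemp.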